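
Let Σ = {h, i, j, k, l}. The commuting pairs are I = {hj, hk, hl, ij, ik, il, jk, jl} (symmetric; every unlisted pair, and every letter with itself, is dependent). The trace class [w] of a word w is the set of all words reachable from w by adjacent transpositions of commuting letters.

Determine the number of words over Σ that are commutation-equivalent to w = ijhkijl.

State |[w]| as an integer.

drop 0:i onto floor
drop 1:j onto floor
drop 2:h onto {0:i}
drop 3:k onto floor
drop 4:i onto {2:h}
drop 5:j onto {1:j}
drop 6:l onto {3:k}
ground layer = {0:i, 1:j, 3:k}
drop-orders for the pieces not yet dropped (sum over which currently-grounded one goes next):
  1 to go: {4} 1  {5} 1  {6} 1
  2 to go: {1,5} 1  {2,4} 1  {3,6} 1  {4,5} 2  {4,6} 2  {5,6} 2
  3 to go: {0,2,4} 1  {1,4,5} 3  {1,5,6} 3  {2,4,5} 3  {2,4,6} 3  {3,4,6} 3  {3,5,6} 3  {4,5,6} 6
  4 to go: {0,2,4,5} 4  {0,2,4,6} 4  {1,2,4,5} 6  {1,3,5,6} 6  {1,4,5,6} 12  {2,3,4,6} 6  {2,4,5,6} 12  {3,4,5,6} 12
  5 to go: {0,1,2,4,5} 10  {0,2,3,4,6} 10  {0,2,4,5,6} 20  {1,2,4,5,6} 30  {1,3,4,5,6} 30  {2,3,4,5,6} 30
  if 0:i drops first: 90 orders
  if 1:j drops first: 60 orders
  if 3:k drops first: 60 orders
heap linearizations: 210

210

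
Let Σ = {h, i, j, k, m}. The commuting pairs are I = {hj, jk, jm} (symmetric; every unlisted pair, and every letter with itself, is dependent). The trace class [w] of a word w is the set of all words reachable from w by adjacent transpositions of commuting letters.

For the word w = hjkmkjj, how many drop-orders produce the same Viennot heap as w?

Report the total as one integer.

0(h) covers ∅
1(j) covers ∅
2(k) covers 0:h
3(m) covers 2:k
4(k) covers 3:m
5(j) covers 1:j
6(j) covers 5:j
floor of heap: 0:h, 1:j
completions by unplaced set U, small U first (add the entries for U minus each lowest piece of U):
  |U|=1: {4}:1  {6}:1
  |U|=2: {3,4}:1  {4,6}:2  {5,6}:1
  |U|=3: {1,5,6}:1  {2,3,4}:1  {3,4,6}:3  {4,5,6}:3
  |U|=4: {0,2,3,4}:1  {1,4,5,6}:4  {2,3,4,6}:4  {3,4,5,6}:6
  |U|=5: {0,2,3,4,6}:5  {1,3,4,5,6}:10  {2,3,4,5,6}:10
  start at 0(h): 20
  start at 1(j): 15
sum over floor = 35

35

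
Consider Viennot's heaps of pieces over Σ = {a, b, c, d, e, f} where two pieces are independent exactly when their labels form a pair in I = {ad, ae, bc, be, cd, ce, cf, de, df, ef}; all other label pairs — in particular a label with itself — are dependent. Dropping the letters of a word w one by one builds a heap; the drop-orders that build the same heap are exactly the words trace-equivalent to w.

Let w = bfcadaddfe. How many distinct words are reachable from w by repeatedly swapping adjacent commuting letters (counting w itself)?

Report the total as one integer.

piece 0:b — minimal
piece 1:f rests on {0:b}
piece 2:c — minimal
piece 3:a rests on {1:f, 2:c}
piece 4:d rests on {0:b}
piece 5:a rests on {3:a}
piece 6:d rests on {4:d}
piece 7:d rests on {6:d}
piece 8:f rests on {5:a}
piece 9:e — minimal
minimal pieces: {0:b, 2:c, 9:e}
ways to finish when only these pieces remain (= sum over removing one remaining piece with nothing left below it):
  1 left: {7}→1  {8}→1  {9}→1
  2 left: {5,8}→1  {6,7}→1  {7,8}→2  {7,9}→2  {8,9}→2
  3 left: {3,5,8}→1  {4,6,7}→1  {5,7,8}→3  {5,8,9}→3  {6,7,8}→3  {6,7,9}→3  {7,8,9}→6
  4 left: {1,3,5,8}→1  {2,3,5,8}→1  {3,5,7,8}→4  {3,5,8,9}→4  {4,6,7,8}→4  {4,6,7,9}→4  {5,6,7,8}→6  {5,7,8,9}→12  {6,7,8,9}→12
  5 left: {1,2,3,5,8}→2  {1,3,5,7,8}→5  {1,3,5,8,9}→5  {2,3,5,7,8}→5  {2,3,5,8,9}→5  {3,5,6,7,8}→10  {3,5,7,8,9}→20  {4,5,6,7,8}→10  {4,6,7,8,9}→20  {5,6,7,8,9}→30
  6 left: {1,2,3,5,7,8}→12  {1,2,3,5,8,9}→12  {1,3,5,6,7,8}→15  {1,3,5,7,8,9}→30  {2,3,5,6,7,8}→15  {2,3,5,7,8,9}→30  {3,4,5,6,7,8}→20  {3,5,6,7,8,9}→60  {4,5,6,7,8,9}→60
  7 left: {1,2,3,5,6,7,8}→42  {1,2,3,5,7,8,9}→84  {1,3,4,5,6,7,8}→35  {1,3,5,6,7,8,9}→105  {2,3,4,5,6,7,8}→35  {2,3,5,6,7,8,9}→105  {3,4,5,6,7,8,9}→140
  8 left: {0,1,3,4,5,6,7,8}→35  {1,2,3,4,5,6,7,8}→112  {1,2,3,5,6,7,8,9}→336  {1,3,4,5,6,7,8,9}→280  {2,3,4,5,6,7,8,9}→280
  placing 0:b first → 1008 extensions
  placing 2:c first → 315 extensions
  placing 9:e first → 147 extensions
total linear extensions = 1470

1470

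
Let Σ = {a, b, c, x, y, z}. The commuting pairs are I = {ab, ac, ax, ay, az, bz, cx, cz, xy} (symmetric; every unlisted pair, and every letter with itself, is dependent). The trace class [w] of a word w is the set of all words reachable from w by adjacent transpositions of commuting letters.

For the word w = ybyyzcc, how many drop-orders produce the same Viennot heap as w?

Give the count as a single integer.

3

drop 0:y onto floor
drop 1:b onto {0:y}
drop 2:y onto {1:b}
drop 3:y onto {2:y}
drop 4:z onto {3:y}
drop 5:c onto {3:y}
drop 6:c onto {5:c}
ground layer = {0:y}
drop-orders for the pieces not yet dropped (sum over which currently-grounded one goes next):
  1 to go: {4} 1  {6} 1
  2 to go: {4,6} 2  {5,6} 1
  3 to go: {4,5,6} 3
  4 to go: {3,4,5,6} 3
  5 to go: {2,3,4,5,6} 3
  if 0:y drops first: 3 orders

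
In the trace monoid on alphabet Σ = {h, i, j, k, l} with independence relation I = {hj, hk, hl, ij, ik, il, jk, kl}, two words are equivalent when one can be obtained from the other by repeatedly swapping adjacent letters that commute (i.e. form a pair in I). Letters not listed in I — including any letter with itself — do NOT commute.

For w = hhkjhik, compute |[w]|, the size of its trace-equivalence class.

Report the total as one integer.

drop 0:h onto floor
drop 1:h onto {0:h}
drop 2:k onto floor
drop 3:j onto floor
drop 4:h onto {1:h}
drop 5:i onto {4:h}
drop 6:k onto {2:k}
ground layer = {0:h, 2:k, 3:j}
drop-orders for the pieces not yet dropped (sum over which currently-grounded one goes next):
  1 to go: {3} 1  {5} 1  {6} 1
  2 to go: {2,6} 1  {3,5} 2  {3,6} 2  {4,5} 1  {5,6} 2
  3 to go: {1,4,5} 1  {2,3,6} 3  {2,5,6} 3  {3,4,5} 3  {3,5,6} 6  {4,5,6} 3
  4 to go: {0,1,4,5} 1  {1,3,4,5} 4  {1,4,5,6} 4  {2,3,5,6} 12  {2,4,5,6} 6  {3,4,5,6} 12
  5 to go: {0,1,3,4,5} 5  {0,1,4,5,6} 5  {1,2,4,5,6} 10  {1,3,4,5,6} 20  {2,3,4,5,6} 30
  if 0:h drops first: 60 orders
  if 2:k drops first: 30 orders
  if 3:j drops first: 15 orders
heap linearizations: 105

105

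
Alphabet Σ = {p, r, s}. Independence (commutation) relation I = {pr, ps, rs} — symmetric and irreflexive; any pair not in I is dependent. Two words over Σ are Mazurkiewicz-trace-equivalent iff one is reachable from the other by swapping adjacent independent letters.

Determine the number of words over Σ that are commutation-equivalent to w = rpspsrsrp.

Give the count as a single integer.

1680

drop 0:r onto floor
drop 1:p onto floor
drop 2:s onto floor
drop 3:p onto {1:p}
drop 4:s onto {2:s}
drop 5:r onto {0:r}
drop 6:s onto {4:s}
drop 7:r onto {5:r}
drop 8:p onto {3:p}
ground layer = {0:r, 1:p, 2:s}
drop-orders for the pieces not yet dropped (sum over which currently-grounded one goes next):
  1 to go: {6} 1  {7} 1  {8} 1
  2 to go: {3,8} 1  {4,6} 1  {5,7} 1  {6,7} 2  {6,8} 2  {7,8} 2
  3 to go: {0,5,7} 1  {1,3,8} 1  {2,4,6} 1  {3,6,8} 3  {3,7,8} 3  {4,6,7} 3  {4,6,8} 3  {5,6,7} 3  {5,7,8} 3  {6,7,8} 6
  4 to go: {0,5,6,7} 4  {0,5,7,8} 4  {1,3,6,8} 4  {1,3,7,8} 4  {2,4,6,7} 4  {2,4,6,8} 4  {3,4,6,8} 6  {3,5,7,8} 6  {3,6,7,8} 12  {4,5,6,7} 6  {4,6,7,8} 12  {5,6,7,8} 12
  5 to go: {0,3,5,7,8} 10  {0,4,5,6,7} 10  {0,5,6,7,8} 20  {1,3,4,6,8} 10  {1,3,5,7,8} 10  {1,3,6,7,8} 20  {2,3,4,6,8} 10  {2,4,5,6,7} 10  {2,4,6,7,8} 20  {3,4,6,7,8} 30  {3,5,6,7,8} 30  {4,5,6,7,8} 30
  6 to go: {0,1,3,5,7,8} 20  {0,2,4,5,6,7} 20  {0,3,5,6,7,8} 60  {0,4,5,6,7,8} 60  {1,2,3,4,6,8} 20  {1,3,4,6,7,8} 60  {1,3,5,6,7,8} 60  {2,3,4,6,7,8} 60  {2,4,5,6,7,8} 60  {3,4,5,6,7,8} 90
  7 to go: {0,1,3,5,6,7,8} 140  {0,2,4,5,6,7,8} 140  {0,3,4,5,6,7,8} 210  {1,2,3,4,6,7,8} 140  {1,3,4,5,6,7,8} 210  {2,3,4,5,6,7,8} 210
  if 0:r drops first: 560 orders
  if 1:p drops first: 560 orders
  if 2:s drops first: 560 orders
heap linearizations: 1680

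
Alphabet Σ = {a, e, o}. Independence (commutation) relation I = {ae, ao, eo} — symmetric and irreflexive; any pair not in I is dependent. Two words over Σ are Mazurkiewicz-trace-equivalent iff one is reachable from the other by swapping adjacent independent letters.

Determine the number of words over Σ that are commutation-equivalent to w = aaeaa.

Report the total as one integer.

piece 0:a — minimal
piece 1:a rests on {0:a}
piece 2:e — minimal
piece 3:a rests on {1:a}
piece 4:a rests on {3:a}
minimal pieces: {0:a, 2:e}
ways to finish when only these pieces remain (= sum over removing one remaining piece with nothing left below it):
  1 left: {2}→1  {4}→1
  2 left: {2,4}→2  {3,4}→1
  3 left: {1,3,4}→1  {2,3,4}→3
  placing 0:a first → 4 extensions
  placing 2:e first → 1 extensions
total linear extensions = 5

5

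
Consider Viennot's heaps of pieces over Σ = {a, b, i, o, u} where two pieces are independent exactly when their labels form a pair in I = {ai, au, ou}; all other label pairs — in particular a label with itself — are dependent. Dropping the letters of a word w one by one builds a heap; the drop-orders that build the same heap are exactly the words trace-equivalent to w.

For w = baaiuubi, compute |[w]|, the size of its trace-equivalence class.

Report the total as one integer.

10

0(b) covers ∅
1(a) covers 0:b
2(a) covers 1:a
3(i) covers 0:b
4(u) covers 3:i
5(u) covers 4:u
6(b) covers 2:a, 5:u
7(i) covers 6:b
floor of heap: 0:b
completions by unplaced set U, small U first (add the entries for U minus each lowest piece of U):
  |U|=1: {7}:1
  |U|=2: {6,7}:1
  |U|=3: {2,6,7}:1  {5,6,7}:1
  |U|=4: {1,2,6,7}:1  {2,5,6,7}:2  {4,5,6,7}:1
  |U|=5: {1,2,5,6,7}:3  {2,4,5,6,7}:3  {3,4,5,6,7}:1
  |U|=6: {1,2,4,5,6,7}:6  {2,3,4,5,6,7}:4
  start at 0(b): 10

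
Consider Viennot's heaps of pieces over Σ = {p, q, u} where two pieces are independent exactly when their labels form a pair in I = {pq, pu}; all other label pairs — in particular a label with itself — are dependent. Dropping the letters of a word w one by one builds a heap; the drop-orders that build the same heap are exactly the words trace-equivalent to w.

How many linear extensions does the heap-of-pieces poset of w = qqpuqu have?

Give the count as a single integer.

piece 0:q — minimal
piece 1:q rests on {0:q}
piece 2:p — minimal
piece 3:u rests on {1:q}
piece 4:q rests on {3:u}
piece 5:u rests on {4:q}
minimal pieces: {0:q, 2:p}
ways to finish when only these pieces remain (= sum over removing one remaining piece with nothing left below it):
  1 left: {2}→1  {5}→1
  2 left: {2,5}→2  {4,5}→1
  3 left: {2,4,5}→3  {3,4,5}→1
  4 left: {1,3,4,5}→1  {2,3,4,5}→4
  placing 0:q first → 5 extensions
  placing 2:p first → 1 extensions
total linear extensions = 6

6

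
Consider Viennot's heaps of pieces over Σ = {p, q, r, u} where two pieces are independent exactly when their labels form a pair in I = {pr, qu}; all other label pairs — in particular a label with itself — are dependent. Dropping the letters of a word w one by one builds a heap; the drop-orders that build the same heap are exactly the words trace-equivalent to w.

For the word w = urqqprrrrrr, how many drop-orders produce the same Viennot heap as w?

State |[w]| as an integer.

7

drop 0:u onto floor
drop 1:r onto {0:u}
drop 2:q onto {1:r}
drop 3:q onto {2:q}
drop 4:p onto {3:q}
drop 5:r onto {3:q}
drop 6:r onto {5:r}
drop 7:r onto {6:r}
drop 8:r onto {7:r}
drop 9:r onto {8:r}
drop 10:r onto {9:r}
ground layer = {0:u}
drop-orders for the pieces not yet dropped (sum over which currently-grounded one goes next):
  1 to go: {4} 1  {10} 1
  2 to go: {4,10} 2  {9,10} 1
  3 to go: {4,9,10} 3  {8,9,10} 1
  4 to go: {4,8,9,10} 4  {7,8,9,10} 1
  5 to go: {4,7,8,9,10} 5  {6,7,8,9,10} 1
  6 to go: {4,6,7,8,9,10} 6  {5,6,7,8,9,10} 1
  7 to go: {4,5,6,7,8,9,10} 7
  8 to go: {3,4,5,6,7,8,9,10} 7
  9 to go: {2,3,4,5,6,7,8,9,10} 7
  if 0:u drops first: 7 orders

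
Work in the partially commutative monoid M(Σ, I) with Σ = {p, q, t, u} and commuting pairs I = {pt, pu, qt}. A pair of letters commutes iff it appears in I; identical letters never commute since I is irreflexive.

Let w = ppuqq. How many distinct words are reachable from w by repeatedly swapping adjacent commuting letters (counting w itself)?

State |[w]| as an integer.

3

drop 0:p onto floor
drop 1:p onto {0:p}
drop 2:u onto floor
drop 3:q onto {1:p, 2:u}
drop 4:q onto {3:q}
ground layer = {0:p, 2:u}
drop-orders for the pieces not yet dropped (sum over which currently-grounded one goes next):
  1 to go: {4} 1
  2 to go: {3,4} 1
  3 to go: {1,3,4} 1  {2,3,4} 1
  if 0:p drops first: 2 orders
  if 2:u drops first: 1 orders
heap linearizations: 3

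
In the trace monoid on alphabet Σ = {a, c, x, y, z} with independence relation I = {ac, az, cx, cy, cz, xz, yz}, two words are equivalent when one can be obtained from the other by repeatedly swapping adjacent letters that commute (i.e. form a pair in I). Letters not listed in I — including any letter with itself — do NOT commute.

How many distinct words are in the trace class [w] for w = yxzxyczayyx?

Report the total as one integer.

495

0(y) covers ∅
1(x) covers 0:y
2(z) covers ∅
3(x) covers 1:x
4(y) covers 3:x
5(c) covers ∅
6(z) covers 2:z
7(a) covers 4:y
8(y) covers 7:a
9(y) covers 8:y
10(x) covers 9:y
floor of heap: 0:y, 2:z, 5:c
completions by unplaced set U, small U first (add the entries for U minus each lowest piece of U):
  |U|=1: {5}:1  {6}:1  {10}:1
  |U|=2: {2,6}:1  {5,6}:2  {5,10}:2  {6,10}:2  {9,10}:1
  |U|=3: {2,5,6}:3  {2,6,10}:3  {5,6,10}:6  {5,9,10}:3  {6,9,10}:3  {8,9,10}:1
  |U|=4: {2,5,6,10}:12  {2,6,9,10}:6  {5,6,9,10}:12  {5,8,9,10}:4  {6,8,9,10}:4  {7,8,9,10}:1
  |U|=5: {2,5,6,9,10}:30  {2,6,8,9,10}:10  {4,7,8,9,10}:1  {5,6,8,9,10}:20  {5,7,8,9,10}:5  {6,7,8,9,10}:5
  |U|=6: {2,5,6,8,9,10}:60  {2,6,7,8,9,10}:15  {3,4,7,8,9,10}:1  {4,5,7,8,9,10}:6  {4,6,7,8,9,10}:6  {5,6,7,8,9,10}:30
  |U|=7: {1,3,4,7,8,9,10}:1  {2,4,6,7,8,9,10}:21  {2,5,6,7,8,9,10}:105  {3,4,5,7,8,9,10}:7  {3,4,6,7,8,9,10}:7  {4,5,6,7,8,9,10}:42
  |U|=8: {0,1,3,4,7,8,9,10}:1  {1,3,4,5,7,8,9,10}:8  {1,3,4,6,7,8,9,10}:8  {2,3,4,6,7,8,9,10}:28  {2,4,5,6,7,8,9,10}:168  {3,4,5,6,7,8,9,10}:56
  |U|=9: {0,1,3,4,5,7,8,9,10}:9  {0,1,3,4,6,7,8,9,10}:9  {1,2,3,4,6,7,8,9,10}:36  {1,3,4,5,6,7,8,9,10}:72  {2,3,4,5,6,7,8,9,10}:252
  start at 0(y): 360
  start at 2(z): 90
  start at 5(c): 45
sum over floor = 495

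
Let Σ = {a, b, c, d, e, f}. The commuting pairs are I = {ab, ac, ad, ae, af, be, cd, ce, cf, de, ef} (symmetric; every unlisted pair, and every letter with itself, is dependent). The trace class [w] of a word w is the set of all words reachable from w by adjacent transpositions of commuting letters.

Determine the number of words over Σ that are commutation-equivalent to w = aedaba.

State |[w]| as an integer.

60

piece 0:a — minimal
piece 1:e — minimal
piece 2:d — minimal
piece 3:a rests on {0:a}
piece 4:b rests on {2:d}
piece 5:a rests on {3:a}
minimal pieces: {0:a, 1:e, 2:d}
ways to finish when only these pieces remain (= sum over removing one remaining piece with nothing left below it):
  1 left: {1}→1  {4}→1  {5}→1
  2 left: {1,4}→2  {1,5}→2  {2,4}→1  {3,5}→1  {4,5}→2
  3 left: {0,3,5}→1  {1,2,4}→3  {1,3,5}→3  {1,4,5}→6  {2,4,5}→3  {3,4,5}→3
  4 left: {0,1,3,5}→4  {0,3,4,5}→4  {1,2,4,5}→12  {1,3,4,5}→12  {2,3,4,5}→6
  placing 0:a first → 30 extensions
  placing 1:e first → 10 extensions
  placing 2:d first → 20 extensions
total linear extensions = 60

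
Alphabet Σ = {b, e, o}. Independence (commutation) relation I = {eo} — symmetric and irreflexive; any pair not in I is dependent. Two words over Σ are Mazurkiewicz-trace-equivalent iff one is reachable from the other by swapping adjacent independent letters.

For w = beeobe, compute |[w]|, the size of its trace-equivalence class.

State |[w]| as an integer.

drop 0:b onto floor
drop 1:e onto {0:b}
drop 2:e onto {1:e}
drop 3:o onto {0:b}
drop 4:b onto {2:e, 3:o}
drop 5:e onto {4:b}
ground layer = {0:b}
drop-orders for the pieces not yet dropped (sum over which currently-grounded one goes next):
  1 to go: {5} 1
  2 to go: {4,5} 1
  3 to go: {2,4,5} 1  {3,4,5} 1
  4 to go: {1,2,4,5} 1  {2,3,4,5} 2
  if 0:b drops first: 3 orders

3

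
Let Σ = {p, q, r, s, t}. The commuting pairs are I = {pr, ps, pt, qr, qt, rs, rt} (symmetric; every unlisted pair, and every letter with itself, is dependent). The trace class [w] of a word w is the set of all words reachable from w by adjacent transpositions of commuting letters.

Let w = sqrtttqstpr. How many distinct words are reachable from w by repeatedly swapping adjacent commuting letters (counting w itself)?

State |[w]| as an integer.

0(s) covers ∅
1(q) covers 0:s
2(r) covers ∅
3(t) covers 0:s
4(t) covers 3:t
5(t) covers 4:t
6(q) covers 1:q
7(s) covers 5:t, 6:q
8(t) covers 7:s
9(p) covers 6:q
10(r) covers 2:r
floor of heap: 0:s, 2:r
completions by unplaced set U, small U first (add the entries for U minus each lowest piece of U):
  |U|=1: {8}:1  {9}:1  {10}:1
  |U|=2: {2,10}:1  {7,8}:1  {8,9}:2  {8,10}:2  {9,10}:2
  |U|=3: {2,8,10}:3  {2,9,10}:3  {5,7,8}:1  {7,8,9}:3  {7,8,10}:3  {8,9,10}:6
  |U|=4: {2,7,8,10}:6  {2,8,9,10}:12  {4,5,7,8}:1  {5,7,8,9}:4  {5,7,8,10}:4  {6,7,8,9}:3  {7,8,9,10}:12
  |U|=5: {1,6,7,8,9}:3  {2,5,7,8,10}:10  {2,7,8,9,10}:30  {3,4,5,7,8}:1  {4,5,7,8,9}:5  {4,5,7,8,10}:5  {5,6,7,8,9}:7  {5,7,8,9,10}:20  {6,7,8,9,10}:15
  |U|=6: {1,5,6,7,8,9}:10  {1,6,7,8,9,10}:18  {2,4,5,7,8,10}:15  {2,5,7,8,9,10}:60  {2,6,7,8,9,10}:45  {3,4,5,7,8,9}:6  {3,4,5,7,8,10}:6  {4,5,6,7,8,9}:12  {4,5,7,8,9,10}:30  {5,6,7,8,9,10}:42
  |U|=7: {1,2,6,7,8,9,10}:63  {1,4,5,6,7,8,9}:22  {1,5,6,7,8,9,10}:70  {2,3,4,5,7,8,10}:21  {2,4,5,7,8,9,10}:105  {2,5,6,7,8,9,10}:147  {3,4,5,6,7,8,9}:18  {3,4,5,7,8,9,10}:42  {4,5,6,7,8,9,10}:84
  |U|=8: {1,2,5,6,7,8,9,10}:280  {1,3,4,5,6,7,8,9}:40  {1,4,5,6,7,8,9,10}:176  {2,3,4,5,7,8,9,10}:168  {2,4,5,6,7,8,9,10}:336  {3,4,5,6,7,8,9,10}:144
  |U|=9: {0,1,3,4,5,6,7,8,9}:40  {1,2,4,5,6,7,8,9,10}:792  {1,3,4,5,6,7,8,9,10}:360  {2,3,4,5,6,7,8,9,10}:648
  start at 0(s): 1800
  start at 2(r): 400
sum over floor = 2200

2200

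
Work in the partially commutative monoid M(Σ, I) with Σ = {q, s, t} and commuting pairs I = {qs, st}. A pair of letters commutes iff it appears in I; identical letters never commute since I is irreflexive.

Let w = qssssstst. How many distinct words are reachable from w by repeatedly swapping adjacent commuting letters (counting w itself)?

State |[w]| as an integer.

84

0(q) covers ∅
1(s) covers ∅
2(s) covers 1:s
3(s) covers 2:s
4(s) covers 3:s
5(s) covers 4:s
6(t) covers 0:q
7(s) covers 5:s
8(t) covers 6:t
floor of heap: 0:q, 1:s
completions by unplaced set U, small U first (add the entries for U minus each lowest piece of U):
  |U|=1: {7}:1  {8}:1
  |U|=2: {5,7}:1  {6,8}:1  {7,8}:2
  |U|=3: {0,6,8}:1  {4,5,7}:1  {5,7,8}:3  {6,7,8}:3
  |U|=4: {0,6,7,8}:4  {3,4,5,7}:1  {4,5,7,8}:4  {5,6,7,8}:6
  |U|=5: {0,5,6,7,8}:10  {2,3,4,5,7}:1  {3,4,5,7,8}:5  {4,5,6,7,8}:10
  |U|=6: {0,4,5,6,7,8}:20  {1,2,3,4,5,7}:1  {2,3,4,5,7,8}:6  {3,4,5,6,7,8}:15
  |U|=7: {0,3,4,5,6,7,8}:35  {1,2,3,4,5,7,8}:7  {2,3,4,5,6,7,8}:21
  start at 0(q): 28
  start at 1(s): 56
sum over floor = 84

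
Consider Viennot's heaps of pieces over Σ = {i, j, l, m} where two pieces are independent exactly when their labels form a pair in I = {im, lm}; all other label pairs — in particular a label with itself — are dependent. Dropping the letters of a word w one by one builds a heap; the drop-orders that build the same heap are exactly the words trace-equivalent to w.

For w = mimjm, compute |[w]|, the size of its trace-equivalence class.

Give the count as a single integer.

3

piece 0:m — minimal
piece 1:i — minimal
piece 2:m rests on {0:m}
piece 3:j rests on {1:i, 2:m}
piece 4:m rests on {3:j}
minimal pieces: {0:m, 1:i}
ways to finish when only these pieces remain (= sum over removing one remaining piece with nothing left below it):
  1 left: {4}→1
  2 left: {3,4}→1
  3 left: {1,3,4}→1  {2,3,4}→1
  placing 0:m first → 2 extensions
  placing 1:i first → 1 extensions
total linear extensions = 3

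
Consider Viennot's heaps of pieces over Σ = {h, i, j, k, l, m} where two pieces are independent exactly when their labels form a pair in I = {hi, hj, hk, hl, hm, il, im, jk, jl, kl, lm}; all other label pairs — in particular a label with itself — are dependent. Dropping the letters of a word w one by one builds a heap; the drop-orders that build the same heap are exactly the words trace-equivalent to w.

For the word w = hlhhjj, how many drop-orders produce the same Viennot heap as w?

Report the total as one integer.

#0=h has no predecessor
#1=l has no predecessor
#2=h depends on [0:h]
#3=h depends on [2:h]
#4=j has no predecessor
#5=j depends on [4:j]
sources: [0:h, 1:l, 4:j]
N(rest) = Σ N(rest − s) over sources s of rest; N(one piece) = 1:
  size 1 → [1]=1  [3]=1  [5]=1
  size 2 → [1,3]=2  [1,5]=2  [2,3]=1  [3,5]=2  [4,5]=1
  size 3 → [0,2,3]=1  [1,2,3]=3  [1,3,5]=6  [1,4,5]=3  [2,3,5]=3  [3,4,5]=3
  size 4 → [0,1,2,3]=4  [0,2,3,5]=4  [1,2,3,5]=12  [1,3,4,5]=12  [2,3,4,5]=6
  first=0(h) contributes 30
  first=1(l) contributes 10
  first=4(j) contributes 20
|[w]| = 60

60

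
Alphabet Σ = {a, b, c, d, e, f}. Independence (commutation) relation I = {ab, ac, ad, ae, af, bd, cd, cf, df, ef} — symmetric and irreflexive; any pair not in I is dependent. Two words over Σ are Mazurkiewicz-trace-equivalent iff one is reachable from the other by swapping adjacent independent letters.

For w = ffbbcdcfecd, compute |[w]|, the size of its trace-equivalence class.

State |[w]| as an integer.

90

#0=f has no predecessor
#1=f depends on [0:f]
#2=b depends on [1:f]
#3=b depends on [2:b]
#4=c depends on [3:b]
#5=d has no predecessor
#6=c depends on [4:c]
#7=f depends on [3:b]
#8=e depends on [5:d, 6:c]
#9=c depends on [8:e]
#10=d depends on [8:e]
sources: [0:f, 5:d]
N(rest) = Σ N(rest − s) over sources s of rest; N(one piece) = 1:
  size 1 → [7]=1  [9]=1  [10]=1
  size 2 → [7,9]=2  [7,10]=2  [9,10]=2
  size 3 → [7,9,10]=6  [8,9,10]=2
  size 4 → [5,8,9,10]=2  [6,8,9,10]=2  [7,8,9,10]=8
  size 5 → [4,6,8,9,10]=2  [5,6,8,9,10]=4  [5,7,8,9,10]=10  [6,7,8,9,10]=10
  size 6 → [4,5,6,8,9,10]=6  [4,6,7,8,9,10]=12  [5,6,7,8,9,10]=24
  size 7 → [3,4,6,7,8,9,10]=12  [4,5,6,7,8,9,10]=42
  size 8 → [2,3,4,6,7,8,9,10]=12  [3,4,5,6,7,8,9,10]=54
  size 9 → [1,2,3,4,6,7,8,9,10]=12  [2,3,4,5,6,7,8,9,10]=66
  first=0(f) contributes 78
  first=5(d) contributes 12
|[w]| = 90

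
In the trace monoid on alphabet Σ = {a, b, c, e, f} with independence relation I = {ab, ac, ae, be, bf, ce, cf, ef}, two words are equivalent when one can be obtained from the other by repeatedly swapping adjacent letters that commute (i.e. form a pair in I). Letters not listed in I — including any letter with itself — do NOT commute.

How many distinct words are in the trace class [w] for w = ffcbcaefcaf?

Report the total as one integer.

drop 0:f onto floor
drop 1:f onto {0:f}
drop 2:c onto floor
drop 3:b onto {2:c}
drop 4:c onto {3:b}
drop 5:a onto {1:f}
drop 6:e onto floor
drop 7:f onto {5:a}
drop 8:c onto {4:c}
drop 9:a onto {7:f}
drop 10:f onto {9:a}
ground layer = {0:f, 2:c, 6:e}
drop-orders for the pieces not yet dropped (sum over which currently-grounded one goes next):
  1 to go: {6} 1  {8} 1  {10} 1
  2 to go: {4,8} 1  {6,8} 2  {6,10} 2  {8,10} 2  {9,10} 1
  3 to go: {3,4,8} 1  {4,6,8} 3  {4,8,10} 3  {6,8,10} 6  {6,9,10} 3  {7,9,10} 1  {8,9,10} 3
  4 to go: {2,3,4,8} 1  {3,4,6,8} 4  {3,4,8,10} 4  {4,6,8,10} 12  {4,8,9,10} 6  {5,7,9,10} 1  {6,7,9,10} 4  {6,8,9,10} 12  {7,8,9,10} 4
  5 to go: {1,5,7,9,10} 1  {2,3,4,6,8} 5  {2,3,4,8,10} 5  {3,4,6,8,10} 20  {3,4,8,9,10} 10  {4,6,8,9,10} 30  {4,7,8,9,10} 10  {5,6,7,9,10} 5  {5,7,8,9,10} 5  {6,7,8,9,10} 20
  6 to go: {0,1,5,7,9,10} 1  {1,5,6,7,9,10} 6  {1,5,7,8,9,10} 6  {2,3,4,6,8,10} 30  {2,3,4,8,9,10} 15  {3,4,6,8,9,10} 60  {3,4,7,8,9,10} 20  {4,5,7,8,9,10} 15  {4,6,7,8,9,10} 60  {5,6,7,8,9,10} 30
  7 to go: {0,1,5,6,7,9,10} 7  {0,1,5,7,8,9,10} 7  {1,4,5,7,8,9,10} 21  {1,5,6,7,8,9,10} 42  {2,3,4,6,8,9,10} 105  {2,3,4,7,8,9,10} 35  {3,4,5,7,8,9,10} 35  {3,4,6,7,8,9,10} 140  {4,5,6,7,8,9,10} 105
  8 to go: {0,1,4,5,7,8,9,10} 28  {0,1,5,6,7,8,9,10} 56  {1,3,4,5,7,8,9,10} 56  {1,4,5,6,7,8,9,10} 168  {2,3,4,5,7,8,9,10} 70  {2,3,4,6,7,8,9,10} 280  {3,4,5,6,7,8,9,10} 280
  9 to go: {0,1,3,4,5,7,8,9,10} 84  {0,1,4,5,6,7,8,9,10} 252  {1,2,3,4,5,7,8,9,10} 126  {1,3,4,5,6,7,8,9,10} 504  {2,3,4,5,6,7,8,9,10} 630
  if 0:f drops first: 1260 orders
  if 2:c drops first: 840 orders
  if 6:e drops first: 210 orders
heap linearizations: 2310

2310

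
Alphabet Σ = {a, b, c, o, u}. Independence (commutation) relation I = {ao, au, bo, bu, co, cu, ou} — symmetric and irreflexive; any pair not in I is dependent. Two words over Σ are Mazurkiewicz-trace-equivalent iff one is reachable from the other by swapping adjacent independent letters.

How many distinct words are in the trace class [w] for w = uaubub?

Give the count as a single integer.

piece 0:u — minimal
piece 1:a — minimal
piece 2:u rests on {0:u}
piece 3:b rests on {1:a}
piece 4:u rests on {2:u}
piece 5:b rests on {3:b}
minimal pieces: {0:u, 1:a}
ways to finish when only these pieces remain (= sum over removing one remaining piece with nothing left below it):
  1 left: {4}→1  {5}→1
  2 left: {2,4}→1  {3,5}→1  {4,5}→2
  3 left: {0,2,4}→1  {1,3,5}→1  {2,4,5}→3  {3,4,5}→3
  4 left: {0,2,4,5}→4  {1,3,4,5}→4  {2,3,4,5}→6
  placing 0:u first → 10 extensions
  placing 1:a first → 10 extensions
total linear extensions = 20

20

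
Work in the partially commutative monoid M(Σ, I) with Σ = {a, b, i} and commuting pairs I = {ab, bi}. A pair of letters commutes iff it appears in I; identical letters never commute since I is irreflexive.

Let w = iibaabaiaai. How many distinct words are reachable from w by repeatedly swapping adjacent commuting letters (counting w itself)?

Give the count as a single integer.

55

drop 0:i onto floor
drop 1:i onto {0:i}
drop 2:b onto floor
drop 3:a onto {1:i}
drop 4:a onto {3:a}
drop 5:b onto {2:b}
drop 6:a onto {4:a}
drop 7:i onto {6:a}
drop 8:a onto {7:i}
drop 9:a onto {8:a}
drop 10:i onto {9:a}
ground layer = {0:i, 2:b}
drop-orders for the pieces not yet dropped (sum over which currently-grounded one goes next):
  1 to go: {5} 1  {10} 1
  2 to go: {2,5} 1  {5,10} 2  {9,10} 1
  3 to go: {2,5,10} 3  {5,9,10} 3  {8,9,10} 1
  4 to go: {2,5,9,10} 6  {5,8,9,10} 4  {7,8,9,10} 1
  5 to go: {2,5,8,9,10} 10  {5,7,8,9,10} 5  {6,7,8,9,10} 1
  6 to go: {2,5,7,8,9,10} 15  {4,6,7,8,9,10} 1  {5,6,7,8,9,10} 6
  7 to go: {2,5,6,7,8,9,10} 21  {3,4,6,7,8,9,10} 1  {4,5,6,7,8,9,10} 7
  8 to go: {1,3,4,6,7,8,9,10} 1  {2,4,5,6,7,8,9,10} 28  {3,4,5,6,7,8,9,10} 8
  9 to go: {0,1,3,4,6,7,8,9,10} 1  {1,3,4,5,6,7,8,9,10} 9  {2,3,4,5,6,7,8,9,10} 36
  if 0:i drops first: 45 orders
  if 2:b drops first: 10 orders
heap linearizations: 55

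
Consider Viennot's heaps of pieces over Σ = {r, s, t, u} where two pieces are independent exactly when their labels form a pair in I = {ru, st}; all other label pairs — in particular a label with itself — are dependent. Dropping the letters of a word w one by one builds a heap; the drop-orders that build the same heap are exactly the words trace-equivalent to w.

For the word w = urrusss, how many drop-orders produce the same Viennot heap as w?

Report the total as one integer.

6

piece 0:u — minimal
piece 1:r — minimal
piece 2:r rests on {1:r}
piece 3:u rests on {0:u}
piece 4:s rests on {2:r, 3:u}
piece 5:s rests on {4:s}
piece 6:s rests on {5:s}
minimal pieces: {0:u, 1:r}
ways to finish when only these pieces remain (= sum over removing one remaining piece with nothing left below it):
  1 left: {6}→1
  2 left: {5,6}→1
  3 left: {4,5,6}→1
  4 left: {2,4,5,6}→1  {3,4,5,6}→1
  5 left: {0,3,4,5,6}→1  {1,2,4,5,6}→1  {2,3,4,5,6}→2
  placing 0:u first → 3 extensions
  placing 1:r first → 3 extensions
total linear extensions = 6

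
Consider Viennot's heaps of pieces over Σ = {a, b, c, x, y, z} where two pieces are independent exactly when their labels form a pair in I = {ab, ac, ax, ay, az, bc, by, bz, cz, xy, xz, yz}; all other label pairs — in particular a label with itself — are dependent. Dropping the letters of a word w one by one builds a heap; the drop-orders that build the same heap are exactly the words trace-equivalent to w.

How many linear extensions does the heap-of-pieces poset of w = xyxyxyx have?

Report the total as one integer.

35

drop 0:x onto floor
drop 1:y onto floor
drop 2:x onto {0:x}
drop 3:y onto {1:y}
drop 4:x onto {2:x}
drop 5:y onto {3:y}
drop 6:x onto {4:x}
ground layer = {0:x, 1:y}
drop-orders for the pieces not yet dropped (sum over which currently-grounded one goes next):
  1 to go: {5} 1  {6} 1
  2 to go: {3,5} 1  {4,6} 1  {5,6} 2
  3 to go: {1,3,5} 1  {2,4,6} 1  {3,5,6} 3  {4,5,6} 3
  4 to go: {0,2,4,6} 1  {1,3,5,6} 4  {2,4,5,6} 4  {3,4,5,6} 6
  5 to go: {0,2,4,5,6} 5  {1,3,4,5,6} 10  {2,3,4,5,6} 10
  if 0:x drops first: 20 orders
  if 1:y drops first: 15 orders
heap linearizations: 35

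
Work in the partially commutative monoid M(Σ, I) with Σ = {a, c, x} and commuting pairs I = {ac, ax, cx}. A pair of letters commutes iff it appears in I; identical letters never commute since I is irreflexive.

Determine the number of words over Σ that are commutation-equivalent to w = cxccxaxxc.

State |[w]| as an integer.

0(c) covers ∅
1(x) covers ∅
2(c) covers 0:c
3(c) covers 2:c
4(x) covers 1:x
5(a) covers ∅
6(x) covers 4:x
7(x) covers 6:x
8(c) covers 3:c
floor of heap: 0:c, 1:x, 5:a
completions by unplaced set U, small U first (add the entries for U minus each lowest piece of U):
  |U|=1: {5}:1  {7}:1  {8}:1
  |U|=2: {3,8}:1  {5,7}:2  {5,8}:2  {6,7}:1  {7,8}:2
  |U|=3: {2,3,8}:1  {3,5,8}:3  {3,7,8}:3  {4,6,7}:1  {5,6,7}:3  {5,7,8}:6  {6,7,8}:3
  |U|=4: {0,2,3,8}:1  {1,4,6,7}:1  {2,3,5,8}:4  {2,3,7,8}:4  {3,5,7,8}:12  {3,6,7,8}:6  {4,5,6,7}:4  {4,6,7,8}:4  {5,6,7,8}:12
  |U|=5: {0,2,3,5,8}:5  {0,2,3,7,8}:5  {1,4,5,6,7}:5  {1,4,6,7,8}:5  {2,3,5,7,8}:20  {2,3,6,7,8}:10  {3,4,6,7,8}:10  {3,5,6,7,8}:30  {4,5,6,7,8}:20
  |U|=6: {0,2,3,5,7,8}:30  {0,2,3,6,7,8}:15  {1,3,4,6,7,8}:15  {1,4,5,6,7,8}:30  {2,3,4,6,7,8}:20  {2,3,5,6,7,8}:60  {3,4,5,6,7,8}:60
  |U|=7: {0,2,3,4,6,7,8}:35  {0,2,3,5,6,7,8}:105  {1,2,3,4,6,7,8}:35  {1,3,4,5,6,7,8}:105  {2,3,4,5,6,7,8}:140
  start at 0(c): 280
  start at 1(x): 280
  start at 5(a): 70
sum over floor = 630

630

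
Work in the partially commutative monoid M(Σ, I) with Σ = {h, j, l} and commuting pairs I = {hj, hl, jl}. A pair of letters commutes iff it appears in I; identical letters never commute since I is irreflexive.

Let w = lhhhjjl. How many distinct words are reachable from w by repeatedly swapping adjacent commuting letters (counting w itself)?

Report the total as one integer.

#0=l has no predecessor
#1=h has no predecessor
#2=h depends on [1:h]
#3=h depends on [2:h]
#4=j has no predecessor
#5=j depends on [4:j]
#6=l depends on [0:l]
sources: [0:l, 1:h, 4:j]
N(rest) = Σ N(rest − s) over sources s of rest; N(one piece) = 1:
  size 1 → [3]=1  [5]=1  [6]=1
  size 2 → [0,6]=1  [2,3]=1  [3,5]=2  [3,6]=2  [4,5]=1  [5,6]=2
  size 3 → [0,3,6]=3  [0,5,6]=3  [1,2,3]=1  [2,3,5]=3  [2,3,6]=3  [3,4,5]=3  [3,5,6]=6  [4,5,6]=3
  size 4 → [0,2,3,6]=6  [0,3,5,6]=12  [0,4,5,6]=6  [1,2,3,5]=4  [1,2,3,6]=4  [2,3,4,5]=6  [2,3,5,6]=12  [3,4,5,6]=12
  size 5 → [0,1,2,3,6]=10  [0,2,3,5,6]=30  [0,3,4,5,6]=30  [1,2,3,4,5]=10  [1,2,3,5,6]=20  [2,3,4,5,6]=30
  first=0(l) contributes 60
  first=1(h) contributes 90
  first=4(j) contributes 60
|[w]| = 210

210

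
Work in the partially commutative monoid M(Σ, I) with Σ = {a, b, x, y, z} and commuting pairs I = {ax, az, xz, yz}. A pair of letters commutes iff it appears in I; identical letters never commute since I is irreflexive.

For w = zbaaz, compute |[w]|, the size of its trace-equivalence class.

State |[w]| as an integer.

0(z) covers ∅
1(b) covers 0:z
2(a) covers 1:b
3(a) covers 2:a
4(z) covers 1:b
floor of heap: 0:z
completions by unplaced set U, small U first (add the entries for U minus each lowest piece of U):
  |U|=1: {3}:1  {4}:1
  |U|=2: {2,3}:1  {3,4}:2
  |U|=3: {2,3,4}:3
  start at 0(z): 3

3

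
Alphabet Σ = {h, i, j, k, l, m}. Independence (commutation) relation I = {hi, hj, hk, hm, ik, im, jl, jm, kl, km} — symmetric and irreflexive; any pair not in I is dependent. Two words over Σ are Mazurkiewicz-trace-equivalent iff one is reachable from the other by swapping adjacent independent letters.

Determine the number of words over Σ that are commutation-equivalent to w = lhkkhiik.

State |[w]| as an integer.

0(l) covers ∅
1(h) covers 0:l
2(k) covers ∅
3(k) covers 2:k
4(h) covers 1:h
5(i) covers 0:l
6(i) covers 5:i
7(k) covers 3:k
floor of heap: 0:l, 2:k
completions by unplaced set U, small U first (add the entries for U minus each lowest piece of U):
  |U|=1: {4}:1  {6}:1  {7}:1
  |U|=2: {1,4}:1  {3,7}:1  {4,6}:2  {4,7}:2  {5,6}:1  {6,7}:2
  |U|=3: {1,4,6}:3  {1,4,7}:3  {2,3,7}:1  {3,4,7}:3  {3,6,7}:3  {4,5,6}:3  {4,6,7}:6  {5,6,7}:3
  |U|=4: {1,3,4,7}:6  {1,4,5,6}:6  {1,4,6,7}:12  {2,3,4,7}:4  {2,3,6,7}:4  {3,4,6,7}:12  {3,5,6,7}:6  {4,5,6,7}:12
  |U|=5: {0,1,4,5,6}:6  {1,2,3,4,7}:10  {1,3,4,6,7}:30  {1,4,5,6,7}:30  {2,3,4,6,7}:20  {2,3,5,6,7}:10  {3,4,5,6,7}:30
  |U|=6: {0,1,4,5,6,7}:36  {1,2,3,4,6,7}:60  {1,3,4,5,6,7}:90  {2,3,4,5,6,7}:60
  start at 0(l): 210
  start at 2(k): 126
sum over floor = 336

336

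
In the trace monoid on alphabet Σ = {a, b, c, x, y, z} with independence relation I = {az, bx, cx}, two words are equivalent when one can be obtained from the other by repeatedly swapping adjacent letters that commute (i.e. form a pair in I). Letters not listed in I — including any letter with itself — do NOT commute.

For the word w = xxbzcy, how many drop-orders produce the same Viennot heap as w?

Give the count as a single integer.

#0=x has no predecessor
#1=x depends on [0:x]
#2=b has no predecessor
#3=z depends on [1:x, 2:b]
#4=c depends on [3:z]
#5=y depends on [4:c]
sources: [0:x, 2:b]
N(rest) = Σ N(rest − s) over sources s of rest; N(one piece) = 1:
  size 1 → [5]=1
  size 2 → [4,5]=1
  size 3 → [3,4,5]=1
  size 4 → [1,3,4,5]=1  [2,3,4,5]=1
  first=0(x) contributes 2
  first=2(b) contributes 1
|[w]| = 3

3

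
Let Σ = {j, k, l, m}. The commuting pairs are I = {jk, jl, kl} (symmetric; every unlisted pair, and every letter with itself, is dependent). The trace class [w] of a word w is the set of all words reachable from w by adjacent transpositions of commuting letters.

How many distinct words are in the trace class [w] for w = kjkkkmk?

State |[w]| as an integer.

5

drop 0:k onto floor
drop 1:j onto floor
drop 2:k onto {0:k}
drop 3:k onto {2:k}
drop 4:k onto {3:k}
drop 5:m onto {1:j, 4:k}
drop 6:k onto {5:m}
ground layer = {0:k, 1:j}
drop-orders for the pieces not yet dropped (sum over which currently-grounded one goes next):
  1 to go: {6} 1
  2 to go: {5,6} 1
  3 to go: {1,5,6} 1  {4,5,6} 1
  4 to go: {1,4,5,6} 2  {3,4,5,6} 1
  5 to go: {1,3,4,5,6} 3  {2,3,4,5,6} 1
  if 0:k drops first: 4 orders
  if 1:j drops first: 1 orders
heap linearizations: 5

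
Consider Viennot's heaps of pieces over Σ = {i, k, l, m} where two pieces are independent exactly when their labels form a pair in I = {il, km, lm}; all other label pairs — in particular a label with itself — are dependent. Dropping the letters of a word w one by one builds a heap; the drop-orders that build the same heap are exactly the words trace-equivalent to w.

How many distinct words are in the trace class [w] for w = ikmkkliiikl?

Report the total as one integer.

drop 0:i onto floor
drop 1:k onto {0:i}
drop 2:m onto {0:i}
drop 3:k onto {1:k}
drop 4:k onto {3:k}
drop 5:l onto {4:k}
drop 6:i onto {2:m, 4:k}
drop 7:i onto {6:i}
drop 8:i onto {7:i}
drop 9:k onto {5:l, 8:i}
drop 10:l onto {9:k}
ground layer = {0:i}
drop-orders for the pieces not yet dropped (sum over which currently-grounded one goes next):
  1 to go: {10} 1
  2 to go: {9,10} 1
  3 to go: {5,9,10} 1  {8,9,10} 1
  4 to go: {5,8,9,10} 2  {7,8,9,10} 1
  5 to go: {5,7,8,9,10} 3  {6,7,8,9,10} 1
  6 to go: {2,6,7,8,9,10} 1  {5,6,7,8,9,10} 4
  7 to go: {2,5,6,7,8,9,10} 5  {4,5,6,7,8,9,10} 4
  8 to go: {2,4,5,6,7,8,9,10} 9  {3,4,5,6,7,8,9,10} 4
  9 to go: {1,3,4,5,6,7,8,9,10} 4  {2,3,4,5,6,7,8,9,10} 13
  if 0:i drops first: 17 orders

17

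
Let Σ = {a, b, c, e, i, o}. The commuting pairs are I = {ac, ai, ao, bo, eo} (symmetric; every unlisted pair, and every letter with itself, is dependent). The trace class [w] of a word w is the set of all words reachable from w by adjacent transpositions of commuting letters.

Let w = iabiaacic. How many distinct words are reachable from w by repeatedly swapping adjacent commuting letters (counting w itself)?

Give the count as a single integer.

drop 0:i onto floor
drop 1:a onto floor
drop 2:b onto {0:i, 1:a}
drop 3:i onto {2:b}
drop 4:a onto {2:b}
drop 5:a onto {4:a}
drop 6:c onto {3:i}
drop 7:i onto {6:c}
drop 8:c onto {7:i}
ground layer = {0:i, 1:a}
drop-orders for the pieces not yet dropped (sum over which currently-grounded one goes next):
  1 to go: {5} 1  {8} 1
  2 to go: {4,5} 1  {5,8} 2  {7,8} 1
  3 to go: {4,5,8} 3  {5,7,8} 3  {6,7,8} 1
  4 to go: {3,6,7,8} 1  {4,5,7,8} 6  {5,6,7,8} 4
  5 to go: {3,5,6,7,8} 5  {4,5,6,7,8} 10
  6 to go: {3,4,5,6,7,8} 15
  7 to go: {2,3,4,5,6,7,8} 15
  if 0:i drops first: 15 orders
  if 1:a drops first: 15 orders
heap linearizations: 30

30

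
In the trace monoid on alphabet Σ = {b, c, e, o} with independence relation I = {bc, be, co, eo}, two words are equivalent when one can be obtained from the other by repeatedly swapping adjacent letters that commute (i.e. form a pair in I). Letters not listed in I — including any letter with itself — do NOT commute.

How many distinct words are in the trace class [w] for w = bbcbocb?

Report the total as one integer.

#0=b has no predecessor
#1=b depends on [0:b]
#2=c has no predecessor
#3=b depends on [1:b]
#4=o depends on [3:b]
#5=c depends on [2:c]
#6=b depends on [4:o]
sources: [0:b, 2:c]
N(rest) = Σ N(rest − s) over sources s of rest; N(one piece) = 1:
  size 1 → [5]=1  [6]=1
  size 2 → [2,5]=1  [4,6]=1  [5,6]=2
  size 3 → [2,5,6]=3  [3,4,6]=1  [4,5,6]=3
  size 4 → [1,3,4,6]=1  [2,4,5,6]=6  [3,4,5,6]=4
  size 5 → [0,1,3,4,6]=1  [1,3,4,5,6]=5  [2,3,4,5,6]=10
  first=0(b) contributes 15
  first=2(c) contributes 6
|[w]| = 21

21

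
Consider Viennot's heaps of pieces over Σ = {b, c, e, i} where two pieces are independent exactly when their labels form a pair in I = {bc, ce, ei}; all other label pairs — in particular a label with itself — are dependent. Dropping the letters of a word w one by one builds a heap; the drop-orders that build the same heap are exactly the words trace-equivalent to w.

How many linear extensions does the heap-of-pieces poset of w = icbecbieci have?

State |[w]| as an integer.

drop 0:i onto floor
drop 1:c onto {0:i}
drop 2:b onto {0:i}
drop 3:e onto {2:b}
drop 4:c onto {1:c}
drop 5:b onto {3:e}
drop 6:i onto {4:c, 5:b}
drop 7:e onto {5:b}
drop 8:c onto {6:i}
drop 9:i onto {8:c}
ground layer = {0:i}
drop-orders for the pieces not yet dropped (sum over which currently-grounded one goes next):
  1 to go: {7} 1  {9} 1
  2 to go: {7,9} 2  {8,9} 1
  3 to go: {6,8,9} 1  {7,8,9} 3
  4 to go: {4,6,8,9} 1  {6,7,8,9} 4
  5 to go: {1,4,6,8,9} 1  {4,6,7,8,9} 5  {5,6,7,8,9} 4
  6 to go: {1,4,6,7,8,9} 6  {3,5,6,7,8,9} 4  {4,5,6,7,8,9} 9
  7 to go: {1,4,5,6,7,8,9} 15  {2,3,5,6,7,8,9} 4  {3,4,5,6,7,8,9} 13
  8 to go: {1,3,4,5,6,7,8,9} 28  {2,3,4,5,6,7,8,9} 17
  if 0:i drops first: 45 orders

45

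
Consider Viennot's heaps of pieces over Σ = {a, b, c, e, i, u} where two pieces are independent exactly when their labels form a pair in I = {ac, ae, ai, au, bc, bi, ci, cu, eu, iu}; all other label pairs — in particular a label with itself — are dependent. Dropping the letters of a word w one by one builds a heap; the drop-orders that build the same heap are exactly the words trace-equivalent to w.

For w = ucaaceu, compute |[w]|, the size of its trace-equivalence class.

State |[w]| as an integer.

210

piece 0:u — minimal
piece 1:c — minimal
piece 2:a — minimal
piece 3:a rests on {2:a}
piece 4:c rests on {1:c}
piece 5:e rests on {4:c}
piece 6:u rests on {0:u}
minimal pieces: {0:u, 1:c, 2:a}
ways to finish when only these pieces remain (= sum over removing one remaining piece with nothing left below it):
  1 left: {3}→1  {5}→1  {6}→1
  2 left: {0,6}→1  {2,3}→1  {3,5}→2  {3,6}→2  {4,5}→1  {5,6}→2
  3 left: {0,3,6}→3  {0,5,6}→3  {1,4,5}→1  {2,3,5}→3  {2,3,6}→3  {3,4,5}→3  {3,5,6}→6  {4,5,6}→3
  4 left: {0,2,3,6}→6  {0,3,5,6}→12  {0,4,5,6}→6  {1,3,4,5}→4  {1,4,5,6}→4  {2,3,4,5}→6  {2,3,5,6}→12  {3,4,5,6}→12
  5 left: {0,1,4,5,6}→10  {0,2,3,5,6}→30  {0,3,4,5,6}→30  {1,2,3,4,5}→10  {1,3,4,5,6}→20  {2,3,4,5,6}→30
  placing 0:u first → 60 extensions
  placing 1:c first → 90 extensions
  placing 2:a first → 60 extensions
total linear extensions = 210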